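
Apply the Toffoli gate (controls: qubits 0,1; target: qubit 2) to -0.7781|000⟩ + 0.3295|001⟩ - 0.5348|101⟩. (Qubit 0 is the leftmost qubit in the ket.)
-0.7781|000⟩ + 0.3295|001⟩ - 0.5348|101⟩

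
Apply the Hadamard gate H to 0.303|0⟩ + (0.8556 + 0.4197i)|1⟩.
(0.8193 + 0.2968i)|0⟩ + (-0.3907 - 0.2968i)|1⟩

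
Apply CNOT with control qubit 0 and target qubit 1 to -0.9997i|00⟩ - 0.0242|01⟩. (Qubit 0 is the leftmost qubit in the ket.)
-0.9997i|00⟩ - 0.0242|01⟩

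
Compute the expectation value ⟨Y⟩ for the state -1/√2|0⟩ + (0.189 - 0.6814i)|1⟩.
0.9636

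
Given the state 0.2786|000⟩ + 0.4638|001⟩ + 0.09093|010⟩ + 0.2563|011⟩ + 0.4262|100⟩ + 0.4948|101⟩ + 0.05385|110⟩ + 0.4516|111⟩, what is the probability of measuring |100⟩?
0.1816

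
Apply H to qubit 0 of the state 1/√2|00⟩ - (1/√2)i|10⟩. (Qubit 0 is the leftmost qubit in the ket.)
(1/2 - (1/2)i)|00⟩ + (1/2 + (1/2)i)|10⟩

H on qubit 0 mixes each pair of kets that differ only in qubit 0: amplitudes (a, b) of (|…0…⟩, |…1…⟩) become ((a + b)/√2, (a − b)/√2). Kets absent from the input have amplitude 0.
(|00⟩, |10⟩): (a, b) = (1/√2, -(1/√2)i) → ((1/2 - (1/2)i), (1/2 + (1/2)i))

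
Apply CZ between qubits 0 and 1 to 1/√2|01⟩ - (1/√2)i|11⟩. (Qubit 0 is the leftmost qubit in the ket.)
1/√2|01⟩ + (1/√2)i|11⟩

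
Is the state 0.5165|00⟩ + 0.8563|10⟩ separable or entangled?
Separable

Writing the state as a|00⟩ + b|01⟩ + c|10⟩ + d|11⟩, it is a product state iff ad − bc = 0.
Here (a, b, c, d) = (0.5165, 0, 0.8563, 0): ad − bc = (0.5165)(0) − (0)(0.8563) = 0, so the state is separable.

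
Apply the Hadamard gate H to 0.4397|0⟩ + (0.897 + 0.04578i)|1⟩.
(0.9452 + 0.03237i)|0⟩ + (-0.3234 - 0.03237i)|1⟩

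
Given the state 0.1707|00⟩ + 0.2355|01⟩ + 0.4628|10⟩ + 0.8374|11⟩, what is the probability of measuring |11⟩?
0.7012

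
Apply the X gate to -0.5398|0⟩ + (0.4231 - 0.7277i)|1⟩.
(0.4231 - 0.7277i)|0⟩ - 0.5398|1⟩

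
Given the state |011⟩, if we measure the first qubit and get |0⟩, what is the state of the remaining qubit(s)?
|11⟩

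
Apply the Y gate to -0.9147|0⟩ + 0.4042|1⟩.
-0.4042i|0⟩ - 0.9147i|1⟩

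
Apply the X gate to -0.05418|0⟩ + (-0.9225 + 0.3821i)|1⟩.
(-0.9225 + 0.3821i)|0⟩ - 0.05418|1⟩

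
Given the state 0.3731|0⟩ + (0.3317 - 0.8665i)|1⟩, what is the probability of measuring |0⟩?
0.1392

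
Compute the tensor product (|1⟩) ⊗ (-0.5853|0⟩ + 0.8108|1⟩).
-0.5853|10⟩ + 0.8108|11⟩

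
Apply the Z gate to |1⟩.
-|1⟩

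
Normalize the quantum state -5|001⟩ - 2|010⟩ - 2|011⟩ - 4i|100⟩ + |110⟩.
-1/√2|001⟩ - 0.2828|010⟩ - 0.2828|011⟩ - 0.5657i|100⟩ + 0.1414|110⟩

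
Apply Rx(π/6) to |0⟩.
0.9659|0⟩ - 0.2588i|1⟩

Rx(π/6) = [[cos(θ/2), −i·sin(θ/2)], [−i·sin(θ/2), cos(θ/2)]]; θ = π/6, cos(θ/2) ≈ 0.965926, sin(θ/2) ≈ 0.258819.
With a = amp(|0⟩) = 1 and b = amp(|1⟩) = 0:
new amp(|0⟩) = (0.965926)·a + (-0.258819i)·b = 0.9659
new amp(|1⟩) = (-0.258819i)·a + (0.965926)·b = -0.2588i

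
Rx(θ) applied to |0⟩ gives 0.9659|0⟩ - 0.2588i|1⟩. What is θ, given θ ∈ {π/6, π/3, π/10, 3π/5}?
π/6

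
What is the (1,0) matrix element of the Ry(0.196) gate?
0.09784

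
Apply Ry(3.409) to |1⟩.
-0.9911|0⟩ - 0.1333|1⟩

Ry(3.409) = [[cos(θ/2), −sin(θ/2)], [sin(θ/2), cos(θ/2)]]; θ = 3.409, cos(θ/2) ≈ -0.133306, sin(θ/2) ≈ 0.991075.
With a = amp(|0⟩) = 0 and b = amp(|1⟩) = 1:
new amp(|0⟩) = (-0.133306)·a + (-0.991075)·b = -0.9911
new amp(|1⟩) = (0.991075)·a + (-0.133306)·b = -0.1333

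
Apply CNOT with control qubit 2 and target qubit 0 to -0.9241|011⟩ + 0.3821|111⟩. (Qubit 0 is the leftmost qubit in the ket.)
0.3821|011⟩ - 0.9241|111⟩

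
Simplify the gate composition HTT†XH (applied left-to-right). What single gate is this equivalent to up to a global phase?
Z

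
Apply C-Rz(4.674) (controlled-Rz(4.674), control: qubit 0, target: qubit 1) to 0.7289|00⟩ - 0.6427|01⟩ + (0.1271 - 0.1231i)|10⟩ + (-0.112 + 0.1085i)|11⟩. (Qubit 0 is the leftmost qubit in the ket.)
0.7289|00⟩ - 0.6427|01⟩ + (-0.1768 - 0.006224i)|10⟩ + (-0.0005181 - 0.1559i)|11⟩

C-Rz(4.674) leaves the control-|0⟩ kets |00⟩, |01⟩ unchanged and applies Rz(4.674) to qubit 1 on the control-|1⟩ pair (|10⟩, |11⟩).
Rz(4.674) = [[e^(−iθ/2), 0], [0, e^(iθ/2)]] with e^(±iθ/2) = cos(θ/2) ± i·sin(θ/2); θ = 4.674, cos(θ/2) ≈ -0.693405, sin(θ/2) ≈ 0.720548.
With a = amp(|10⟩) = (0.1271 - 0.1231i) and b = amp(|11⟩) = (-0.112 + 0.1085i):
new amp(|10⟩) = (-0.693405 - 0.720548i)·a = (-0.1768 - 0.006224i)
new amp(|11⟩) = (-0.693405 + 0.720548i)·b = (-0.0005181 - 0.1559i)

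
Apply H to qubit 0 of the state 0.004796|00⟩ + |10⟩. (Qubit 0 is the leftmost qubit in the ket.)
0.7105|00⟩ - 0.7037|10⟩

H on qubit 0 mixes each pair of kets that differ only in qubit 0: amplitudes (a, b) of (|…0…⟩, |…1…⟩) become ((a + b)/√2, (a − b)/√2). Kets absent from the input have amplitude 0.
(|00⟩, |10⟩): (a, b) = (0.004796, 1) → (0.7105, -0.7037)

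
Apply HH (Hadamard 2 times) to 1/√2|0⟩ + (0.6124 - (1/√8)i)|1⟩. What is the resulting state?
1/√2|0⟩ + (0.6124 - (1/√8)i)|1⟩

H² = I, so an even number of Hadamards cancels: H^2 = I and the state is unchanged.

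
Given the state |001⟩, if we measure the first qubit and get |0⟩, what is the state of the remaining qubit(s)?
|01⟩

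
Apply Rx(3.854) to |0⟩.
-0.3487|0⟩ - 0.9372i|1⟩

Rx(3.854) = [[cos(θ/2), −i·sin(θ/2)], [−i·sin(θ/2), cos(θ/2)]]; θ = 3.854, cos(θ/2) ≈ -0.348719, sin(θ/2) ≈ 0.937227.
With a = amp(|0⟩) = 1 and b = amp(|1⟩) = 0:
new amp(|0⟩) = (-0.348719)·a + (-0.937227i)·b = -0.3487
new amp(|1⟩) = (-0.937227i)·a + (-0.348719)·b = -0.9372i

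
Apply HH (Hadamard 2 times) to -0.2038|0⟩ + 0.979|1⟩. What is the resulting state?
-0.2038|0⟩ + 0.979|1⟩

H² = I, so an even number of Hadamards cancels: H^2 = I and the state is unchanged.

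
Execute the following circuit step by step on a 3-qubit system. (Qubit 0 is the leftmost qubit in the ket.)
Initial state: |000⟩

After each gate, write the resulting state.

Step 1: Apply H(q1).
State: 1/√2|000⟩ + 1/√2|010⟩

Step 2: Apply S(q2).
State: 1/√2|000⟩ + 1/√2|010⟩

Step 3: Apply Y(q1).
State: -(1/√2)i|000⟩ + (1/√2)i|010⟩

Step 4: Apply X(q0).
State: -(1/√2)i|100⟩ + (1/√2)i|110⟩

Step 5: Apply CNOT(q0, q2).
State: -(1/√2)i|101⟩ + (1/√2)i|111⟩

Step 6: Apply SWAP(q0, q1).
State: -(1/√2)i|011⟩ + (1/√2)i|111⟩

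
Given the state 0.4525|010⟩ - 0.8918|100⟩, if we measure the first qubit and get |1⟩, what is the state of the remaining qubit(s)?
-|00⟩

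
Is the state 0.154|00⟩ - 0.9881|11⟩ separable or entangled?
Entangled

Writing the state as a|00⟩ + b|01⟩ + c|10⟩ + d|11⟩, it is a product state iff ad − bc = 0.
Here (a, b, c, d) = (0.154, 0, 0, -0.9881): ad − bc = (0.154)(-0.9881) − (0)(0) = -0.1522 ≠ 0, so the state is entangled.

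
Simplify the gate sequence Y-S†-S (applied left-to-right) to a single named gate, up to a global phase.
Y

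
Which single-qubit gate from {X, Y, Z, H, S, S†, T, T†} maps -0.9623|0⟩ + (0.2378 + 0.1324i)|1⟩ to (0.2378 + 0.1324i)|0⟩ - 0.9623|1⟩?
X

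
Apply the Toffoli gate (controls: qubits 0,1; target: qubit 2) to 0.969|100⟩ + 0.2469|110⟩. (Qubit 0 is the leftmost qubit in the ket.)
0.969|100⟩ + 0.2469|111⟩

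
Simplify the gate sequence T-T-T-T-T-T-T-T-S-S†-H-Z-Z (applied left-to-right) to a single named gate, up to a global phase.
H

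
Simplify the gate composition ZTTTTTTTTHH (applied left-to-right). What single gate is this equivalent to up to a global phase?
Z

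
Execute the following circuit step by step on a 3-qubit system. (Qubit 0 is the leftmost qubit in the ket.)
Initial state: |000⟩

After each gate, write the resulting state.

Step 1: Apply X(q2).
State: |001⟩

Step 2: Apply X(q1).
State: |011⟩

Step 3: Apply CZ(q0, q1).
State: |011⟩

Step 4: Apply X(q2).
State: |010⟩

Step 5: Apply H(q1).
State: 1/√2|000⟩ - 1/√2|010⟩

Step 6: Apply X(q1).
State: -1/√2|000⟩ + 1/√2|010⟩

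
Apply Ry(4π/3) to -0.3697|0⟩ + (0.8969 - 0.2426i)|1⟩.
(-0.5919 + 0.2101i)|0⟩ + (-0.7686 + 0.1213i)|1⟩

Ry(4π/3) = [[cos(θ/2), −sin(θ/2)], [sin(θ/2), cos(θ/2)]]; θ = 4π/3, cos(θ/2) ≈ -0.5, sin(θ/2) ≈ 0.866025.
With a = amp(|0⟩) = -0.3697 and b = amp(|1⟩) = (0.8969 - 0.2426i):
new amp(|0⟩) = (-0.5)·a + (-0.866025)·b = (-0.5919 + 0.2101i)
new amp(|1⟩) = (0.866025)·a + (-0.5)·b = (-0.7686 + 0.1213i)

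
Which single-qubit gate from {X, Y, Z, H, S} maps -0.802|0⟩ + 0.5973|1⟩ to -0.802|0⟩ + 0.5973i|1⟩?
S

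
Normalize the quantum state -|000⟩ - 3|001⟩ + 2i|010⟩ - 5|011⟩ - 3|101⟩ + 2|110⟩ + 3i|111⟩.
-0.128|000⟩ - 0.3841|001⟩ + 0.2561i|010⟩ - 0.6402|011⟩ - 0.3841|101⟩ + 0.2561|110⟩ + 0.3841i|111⟩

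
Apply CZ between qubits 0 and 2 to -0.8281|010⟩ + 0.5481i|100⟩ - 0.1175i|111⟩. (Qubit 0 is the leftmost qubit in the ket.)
-0.8281|010⟩ + 0.5481i|100⟩ + 0.1175i|111⟩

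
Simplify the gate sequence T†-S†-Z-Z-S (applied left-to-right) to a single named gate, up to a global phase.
T†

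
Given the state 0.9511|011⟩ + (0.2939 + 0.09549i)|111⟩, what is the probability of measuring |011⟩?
0.9046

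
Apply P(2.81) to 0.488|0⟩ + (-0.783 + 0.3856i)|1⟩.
0.488|0⟩ + (0.6148 - 0.6195i)|1⟩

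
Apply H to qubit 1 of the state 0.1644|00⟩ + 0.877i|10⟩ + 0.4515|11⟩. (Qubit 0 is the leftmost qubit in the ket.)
0.1162|00⟩ + 0.1162|01⟩ + (0.3193 + 0.6201i)|10⟩ + (-0.3193 + 0.6201i)|11⟩

H on qubit 1 mixes each pair of kets that differ only in qubit 1: amplitudes (a, b) of (|…0…⟩, |…1…⟩) become ((a + b)/√2, (a − b)/√2). Kets absent from the input have amplitude 0.
(|00⟩, |01⟩): (a, b) = (0.1644, 0) → (0.1162, 0.1162)
(|10⟩, |11⟩): (a, b) = (0.877i, 0.4515) → ((0.3193 + 0.6201i), (-0.3193 + 0.6201i))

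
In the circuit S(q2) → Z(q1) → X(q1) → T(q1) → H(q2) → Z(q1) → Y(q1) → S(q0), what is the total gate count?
8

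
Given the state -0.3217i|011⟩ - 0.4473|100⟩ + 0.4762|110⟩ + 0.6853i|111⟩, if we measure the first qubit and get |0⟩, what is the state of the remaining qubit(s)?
-i|11⟩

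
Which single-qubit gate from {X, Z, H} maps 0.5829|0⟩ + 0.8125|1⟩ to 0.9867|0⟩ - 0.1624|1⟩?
H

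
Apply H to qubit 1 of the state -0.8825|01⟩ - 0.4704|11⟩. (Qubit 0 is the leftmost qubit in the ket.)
-0.624|00⟩ + 0.624|01⟩ - 0.3326|10⟩ + 0.3326|11⟩

H on qubit 1 mixes each pair of kets that differ only in qubit 1: amplitudes (a, b) of (|…0…⟩, |…1…⟩) become ((a + b)/√2, (a − b)/√2). Kets absent from the input have amplitude 0.
(|00⟩, |01⟩): (a, b) = (0, -0.8825) → (-0.624, 0.624)
(|10⟩, |11⟩): (a, b) = (0, -0.4704) → (-0.3326, 0.3326)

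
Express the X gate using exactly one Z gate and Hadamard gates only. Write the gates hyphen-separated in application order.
H-Z-H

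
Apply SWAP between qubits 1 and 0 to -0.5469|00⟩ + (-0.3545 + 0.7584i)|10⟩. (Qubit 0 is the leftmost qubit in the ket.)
-0.5469|00⟩ + (-0.3545 + 0.7584i)|01⟩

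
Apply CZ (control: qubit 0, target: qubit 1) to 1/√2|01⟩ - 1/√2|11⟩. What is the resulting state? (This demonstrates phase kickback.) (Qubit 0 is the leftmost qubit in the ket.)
1/√2|01⟩ + 1/√2|11⟩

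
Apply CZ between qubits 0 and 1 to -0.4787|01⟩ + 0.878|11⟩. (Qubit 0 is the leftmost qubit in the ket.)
-0.4787|01⟩ - 0.878|11⟩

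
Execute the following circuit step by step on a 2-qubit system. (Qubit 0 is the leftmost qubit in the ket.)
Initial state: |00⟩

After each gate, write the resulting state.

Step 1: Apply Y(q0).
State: i|10⟩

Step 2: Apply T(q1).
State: i|10⟩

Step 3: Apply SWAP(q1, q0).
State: i|01⟩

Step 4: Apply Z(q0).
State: i|01⟩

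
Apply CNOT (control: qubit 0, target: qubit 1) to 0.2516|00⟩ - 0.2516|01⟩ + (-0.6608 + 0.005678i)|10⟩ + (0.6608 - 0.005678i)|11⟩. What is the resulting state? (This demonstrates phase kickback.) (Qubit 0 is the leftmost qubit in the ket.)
0.2516|00⟩ - 0.2516|01⟩ + (0.6608 - 0.005678i)|10⟩ + (-0.6608 + 0.005678i)|11⟩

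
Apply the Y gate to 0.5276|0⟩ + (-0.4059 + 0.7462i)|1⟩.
(0.7462 + 0.4059i)|0⟩ + 0.5276i|1⟩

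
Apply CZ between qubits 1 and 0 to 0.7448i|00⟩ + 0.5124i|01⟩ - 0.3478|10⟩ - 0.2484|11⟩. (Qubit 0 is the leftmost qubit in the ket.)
0.7448i|00⟩ + 0.5124i|01⟩ - 0.3478|10⟩ + 0.2484|11⟩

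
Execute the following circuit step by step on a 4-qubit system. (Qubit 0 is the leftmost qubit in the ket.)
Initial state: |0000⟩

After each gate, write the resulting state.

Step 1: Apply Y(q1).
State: i|0100⟩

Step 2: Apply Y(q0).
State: -|1100⟩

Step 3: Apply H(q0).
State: -1/√2|0100⟩ + 1/√2|1100⟩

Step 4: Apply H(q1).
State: -1/2|0000⟩ + 1/2|0100⟩ + 1/2|1000⟩ - 1/2|1100⟩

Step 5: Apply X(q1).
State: 1/2|0000⟩ - 1/2|0100⟩ - 1/2|1000⟩ + 1/2|1100⟩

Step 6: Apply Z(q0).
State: 1/2|0000⟩ - 1/2|0100⟩ + 1/2|1000⟩ - 1/2|1100⟩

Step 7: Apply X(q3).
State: 1/2|0001⟩ - 1/2|0101⟩ + 1/2|1001⟩ - 1/2|1101⟩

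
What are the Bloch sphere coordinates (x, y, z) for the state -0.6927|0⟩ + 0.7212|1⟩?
(-0.9992, 0, -0.0403)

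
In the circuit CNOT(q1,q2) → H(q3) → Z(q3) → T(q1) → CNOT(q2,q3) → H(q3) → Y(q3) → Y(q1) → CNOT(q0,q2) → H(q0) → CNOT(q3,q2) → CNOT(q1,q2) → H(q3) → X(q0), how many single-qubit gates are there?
9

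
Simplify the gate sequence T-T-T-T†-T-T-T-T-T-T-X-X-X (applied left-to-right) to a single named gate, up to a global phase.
X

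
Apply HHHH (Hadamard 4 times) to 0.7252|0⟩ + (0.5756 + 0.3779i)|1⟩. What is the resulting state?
0.7252|0⟩ + (0.5756 + 0.3779i)|1⟩

H² = I, so an even number of Hadamards cancels: H^4 = I and the state is unchanged.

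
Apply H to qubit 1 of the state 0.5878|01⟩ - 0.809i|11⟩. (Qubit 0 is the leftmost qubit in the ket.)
0.4156|00⟩ - 0.4156|01⟩ - 0.572i|10⟩ + 0.572i|11⟩

H on qubit 1 mixes each pair of kets that differ only in qubit 1: amplitudes (a, b) of (|…0…⟩, |…1…⟩) become ((a + b)/√2, (a − b)/√2). Kets absent from the input have amplitude 0.
(|00⟩, |01⟩): (a, b) = (0, 0.5878) → (0.4156, -0.4156)
(|10⟩, |11⟩): (a, b) = (0, -0.809i) → (-0.572i, 0.572i)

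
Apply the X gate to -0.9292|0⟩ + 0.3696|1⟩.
0.3696|0⟩ - 0.9292|1⟩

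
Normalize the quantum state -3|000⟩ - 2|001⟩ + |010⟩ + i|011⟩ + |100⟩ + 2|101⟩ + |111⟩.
-0.6547|000⟩ - 0.4364|001⟩ + 0.2182|010⟩ + 0.2182i|011⟩ + 0.2182|100⟩ + 0.4364|101⟩ + 0.2182|111⟩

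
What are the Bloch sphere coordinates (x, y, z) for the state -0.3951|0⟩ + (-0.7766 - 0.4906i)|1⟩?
(0.6137, 0.3877, -0.6877)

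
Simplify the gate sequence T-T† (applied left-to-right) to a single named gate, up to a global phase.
I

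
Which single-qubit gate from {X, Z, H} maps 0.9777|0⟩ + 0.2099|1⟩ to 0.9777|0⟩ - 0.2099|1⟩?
Z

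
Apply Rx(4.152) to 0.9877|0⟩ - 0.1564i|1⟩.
-0.6149|0⟩ - 0.7886i|1⟩

Rx(4.152) = [[cos(θ/2), −i·sin(θ/2)], [−i·sin(θ/2), cos(θ/2)]]; θ = 4.152, cos(θ/2) ≈ -0.483986, sin(θ/2) ≈ 0.875076.
With a = amp(|0⟩) = 0.9877 and b = amp(|1⟩) = -0.1564i:
new amp(|0⟩) = (-0.483986)·a + (-0.875076i)·b = -0.6149
new amp(|1⟩) = (-0.875076i)·a + (-0.483986)·b = -0.7886i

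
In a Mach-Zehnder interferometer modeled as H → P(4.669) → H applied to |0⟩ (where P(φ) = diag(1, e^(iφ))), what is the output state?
(0.4783 - 0.4995i)|0⟩ + (0.5217 + 0.4995i)|1⟩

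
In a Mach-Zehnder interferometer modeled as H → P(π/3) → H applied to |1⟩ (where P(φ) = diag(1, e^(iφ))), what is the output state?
(0.25 - 0.433i)|0⟩ + (0.75 + 0.433i)|1⟩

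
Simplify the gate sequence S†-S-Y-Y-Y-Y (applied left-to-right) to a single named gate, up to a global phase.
I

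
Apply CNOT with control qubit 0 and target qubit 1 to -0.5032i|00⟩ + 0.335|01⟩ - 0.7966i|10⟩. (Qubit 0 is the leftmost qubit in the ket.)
-0.5032i|00⟩ + 0.335|01⟩ - 0.7966i|11⟩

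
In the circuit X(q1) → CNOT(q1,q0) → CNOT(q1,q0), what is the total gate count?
3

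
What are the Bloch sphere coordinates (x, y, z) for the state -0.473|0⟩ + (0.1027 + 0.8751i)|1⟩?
(-0.09715, -0.8278, -0.5526)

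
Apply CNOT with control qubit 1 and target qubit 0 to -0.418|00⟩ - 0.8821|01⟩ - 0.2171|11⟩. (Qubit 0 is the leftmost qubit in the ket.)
-0.418|00⟩ - 0.2171|01⟩ - 0.8821|11⟩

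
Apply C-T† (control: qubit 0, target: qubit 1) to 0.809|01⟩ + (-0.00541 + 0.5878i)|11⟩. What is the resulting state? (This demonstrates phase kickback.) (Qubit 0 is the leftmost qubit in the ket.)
0.809|01⟩ + (0.4118 + 0.4195i)|11⟩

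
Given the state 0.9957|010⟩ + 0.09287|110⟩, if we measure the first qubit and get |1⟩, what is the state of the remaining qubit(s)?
|10⟩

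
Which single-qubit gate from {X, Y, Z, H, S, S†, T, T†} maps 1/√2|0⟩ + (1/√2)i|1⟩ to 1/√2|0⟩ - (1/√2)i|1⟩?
Z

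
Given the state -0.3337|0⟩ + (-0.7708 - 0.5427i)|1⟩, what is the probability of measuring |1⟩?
0.8887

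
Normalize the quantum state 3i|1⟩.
i|1⟩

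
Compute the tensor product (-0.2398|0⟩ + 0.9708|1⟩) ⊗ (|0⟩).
-0.2398|00⟩ + 0.9708|10⟩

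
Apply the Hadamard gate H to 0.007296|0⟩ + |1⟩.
0.7123|0⟩ - 0.7019|1⟩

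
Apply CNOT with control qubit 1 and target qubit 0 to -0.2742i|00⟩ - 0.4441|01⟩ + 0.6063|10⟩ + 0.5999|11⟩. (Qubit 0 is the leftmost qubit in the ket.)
-0.2742i|00⟩ + 0.5999|01⟩ + 0.6063|10⟩ - 0.4441|11⟩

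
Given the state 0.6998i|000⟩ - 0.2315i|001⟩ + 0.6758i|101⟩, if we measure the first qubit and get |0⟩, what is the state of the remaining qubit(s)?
0.9494i|00⟩ - 0.3141i|01⟩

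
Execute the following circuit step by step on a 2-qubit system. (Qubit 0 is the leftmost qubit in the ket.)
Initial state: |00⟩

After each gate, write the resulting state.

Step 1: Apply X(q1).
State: |01⟩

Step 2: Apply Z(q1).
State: -|01⟩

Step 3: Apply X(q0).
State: -|11⟩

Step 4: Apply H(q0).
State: -1/√2|01⟩ + 1/√2|11⟩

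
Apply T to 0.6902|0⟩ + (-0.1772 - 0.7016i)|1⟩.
0.6902|0⟩ + (0.3708 - 0.6214i)|1⟩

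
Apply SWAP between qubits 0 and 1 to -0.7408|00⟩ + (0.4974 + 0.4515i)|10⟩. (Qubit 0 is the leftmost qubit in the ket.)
-0.7408|00⟩ + (0.4974 + 0.4515i)|01⟩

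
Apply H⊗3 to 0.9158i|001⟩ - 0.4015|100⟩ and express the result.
(-0.142 + 0.3238i)|000⟩ + (-0.142 - 0.3238i)|001⟩ + (-0.142 + 0.3238i)|010⟩ + (-0.142 - 0.3238i)|011⟩ + (0.142 + 0.3238i)|100⟩ + (0.142 - 0.3238i)|101⟩ + (0.142 + 0.3238i)|110⟩ + (0.142 - 0.3238i)|111⟩

H⊗3 gives amp(|y⟩) = (1/2√2) Σ_x (−1)^(x·y) amp(|x⟩), where x·y is the number of positions in which both x and y have a 1.
|000⟩: (0.9158i - 0.4015)/(2√2) = (-0.142 + 0.3238i)
|001⟩: (-0.9158i - 0.4015)/(2√2) = (-0.142 - 0.3238i)
|010⟩: (0.9158i - 0.4015)/(2√2) = (-0.142 + 0.3238i)
|011⟩: (-0.9158i - 0.4015)/(2√2) = (-0.142 - 0.3238i)
|100⟩: (0.9158i + 0.4015)/(2√2) = (0.142 + 0.3238i)
|101⟩: (-0.9158i + 0.4015)/(2√2) = (0.142 - 0.3238i)
|110⟩: (0.9158i + 0.4015)/(2√2) = (0.142 + 0.3238i)
|111⟩: (-0.9158i + 0.4015)/(2√2) = (0.142 - 0.3238i)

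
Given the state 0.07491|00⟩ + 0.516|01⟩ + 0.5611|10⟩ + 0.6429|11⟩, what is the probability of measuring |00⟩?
0.005612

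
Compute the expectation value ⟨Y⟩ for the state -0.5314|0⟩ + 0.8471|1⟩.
0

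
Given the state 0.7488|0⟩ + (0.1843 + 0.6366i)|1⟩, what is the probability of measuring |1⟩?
0.4392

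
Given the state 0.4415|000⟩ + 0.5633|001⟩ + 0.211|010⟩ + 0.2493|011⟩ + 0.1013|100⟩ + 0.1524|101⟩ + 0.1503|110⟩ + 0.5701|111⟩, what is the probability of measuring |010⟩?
0.04452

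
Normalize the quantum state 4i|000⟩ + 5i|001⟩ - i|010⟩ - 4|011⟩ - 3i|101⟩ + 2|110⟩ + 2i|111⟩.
0.4619i|000⟩ + (1/√3)i|001⟩ - 0.1155i|010⟩ - 0.4619|011⟩ - 0.3464i|101⟩ + 0.2309|110⟩ + 0.2309i|111⟩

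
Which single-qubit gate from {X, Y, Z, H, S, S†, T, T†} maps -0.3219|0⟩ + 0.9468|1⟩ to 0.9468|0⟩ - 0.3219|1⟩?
X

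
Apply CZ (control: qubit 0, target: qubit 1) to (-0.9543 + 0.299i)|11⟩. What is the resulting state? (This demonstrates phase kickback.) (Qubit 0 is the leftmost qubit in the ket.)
(0.9543 - 0.299i)|11⟩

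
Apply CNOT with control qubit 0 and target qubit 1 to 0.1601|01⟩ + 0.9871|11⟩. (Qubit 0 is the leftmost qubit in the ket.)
0.1601|01⟩ + 0.9871|10⟩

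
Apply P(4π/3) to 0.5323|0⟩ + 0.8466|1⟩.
0.5323|0⟩ + (-0.4233 - 0.7332i)|1⟩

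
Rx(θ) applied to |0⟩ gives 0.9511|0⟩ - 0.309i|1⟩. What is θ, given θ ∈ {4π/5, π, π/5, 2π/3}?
π/5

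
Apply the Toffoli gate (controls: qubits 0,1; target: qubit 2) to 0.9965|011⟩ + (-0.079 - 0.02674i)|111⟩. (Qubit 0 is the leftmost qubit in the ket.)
0.9965|011⟩ + (-0.079 - 0.02674i)|110⟩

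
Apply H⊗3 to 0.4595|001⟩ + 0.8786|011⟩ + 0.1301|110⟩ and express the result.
0.5191|000⟩ - 0.4271|001⟩ - 0.1942|010⟩ + 0.1022|011⟩ + 0.4271|100⟩ - 0.5191|101⟩ - 0.1022|110⟩ + 0.1942|111⟩

H⊗3 gives amp(|y⟩) = (1/2√2) Σ_x (−1)^(x·y) amp(|x⟩), where x·y is the number of positions in which both x and y have a 1.
|000⟩: (0.4595 + 0.8786 + 0.1301)/(2√2) = 0.5191
|001⟩: (-0.4595 - 0.8786 + 0.1301)/(2√2) = -0.4271
|010⟩: (0.4595 - 0.8786 - 0.1301)/(2√2) = -0.1942
|011⟩: (-0.4595 + 0.8786 - 0.1301)/(2√2) = 0.1022
|100⟩: (0.4595 + 0.8786 - 0.1301)/(2√2) = 0.4271
|101⟩: (-0.4595 - 0.8786 - 0.1301)/(2√2) = -0.5191
|110⟩: (0.4595 - 0.8786 + 0.1301)/(2√2) = -0.1022
|111⟩: (-0.4595 + 0.8786 + 0.1301)/(2√2) = 0.1942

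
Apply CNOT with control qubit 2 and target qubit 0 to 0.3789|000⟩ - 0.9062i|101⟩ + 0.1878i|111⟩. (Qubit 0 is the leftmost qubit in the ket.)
0.3789|000⟩ - 0.9062i|001⟩ + 0.1878i|011⟩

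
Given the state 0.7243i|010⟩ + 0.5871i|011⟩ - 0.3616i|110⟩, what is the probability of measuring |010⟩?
0.5246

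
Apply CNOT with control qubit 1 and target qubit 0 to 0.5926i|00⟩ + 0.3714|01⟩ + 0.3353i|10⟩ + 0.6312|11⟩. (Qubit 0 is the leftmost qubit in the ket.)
0.5926i|00⟩ + 0.6312|01⟩ + 0.3353i|10⟩ + 0.3714|11⟩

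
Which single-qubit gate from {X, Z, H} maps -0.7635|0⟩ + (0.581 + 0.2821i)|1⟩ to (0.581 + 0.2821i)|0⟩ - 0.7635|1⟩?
X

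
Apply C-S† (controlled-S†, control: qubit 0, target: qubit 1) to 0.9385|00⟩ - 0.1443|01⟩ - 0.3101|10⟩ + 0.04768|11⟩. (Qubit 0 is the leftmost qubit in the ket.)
0.9385|00⟩ - 0.1443|01⟩ - 0.3101|10⟩ - 0.04768i|11⟩

C-S† leaves the control-|0⟩ kets |00⟩, |01⟩ unchanged and applies S† to qubit 1 on the control-|1⟩ pair (|10⟩, |11⟩).
S† = [[1, 0], [0, -i]].
With a = amp(|10⟩) = -0.3101 and b = amp(|11⟩) = 0.04768:
new amp(|10⟩) = (1)·a = -0.3101
new amp(|11⟩) = (-i)·b = -0.04768i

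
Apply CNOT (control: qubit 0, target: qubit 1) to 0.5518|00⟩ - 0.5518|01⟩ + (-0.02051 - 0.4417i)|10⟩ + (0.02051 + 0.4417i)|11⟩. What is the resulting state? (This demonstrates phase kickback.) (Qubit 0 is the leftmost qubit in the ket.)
0.5518|00⟩ - 0.5518|01⟩ + (0.02051 + 0.4417i)|10⟩ + (-0.02051 - 0.4417i)|11⟩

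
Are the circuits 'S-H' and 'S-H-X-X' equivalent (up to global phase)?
Yes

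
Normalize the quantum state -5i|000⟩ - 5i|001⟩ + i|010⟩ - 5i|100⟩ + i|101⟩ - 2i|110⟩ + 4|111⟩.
-0.5077i|000⟩ - 0.5077i|001⟩ + 0.1015i|010⟩ - 0.5077i|100⟩ + 0.1015i|101⟩ - 0.2031i|110⟩ + 0.4061|111⟩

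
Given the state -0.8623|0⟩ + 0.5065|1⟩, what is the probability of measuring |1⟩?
0.2565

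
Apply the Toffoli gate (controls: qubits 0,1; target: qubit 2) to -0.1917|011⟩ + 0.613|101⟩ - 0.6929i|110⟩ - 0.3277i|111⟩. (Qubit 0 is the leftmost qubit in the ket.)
-0.1917|011⟩ + 0.613|101⟩ - 0.3277i|110⟩ - 0.6929i|111⟩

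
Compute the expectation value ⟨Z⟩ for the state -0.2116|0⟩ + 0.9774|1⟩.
-0.9105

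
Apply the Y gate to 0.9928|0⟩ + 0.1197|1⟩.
-0.1197i|0⟩ + 0.9928i|1⟩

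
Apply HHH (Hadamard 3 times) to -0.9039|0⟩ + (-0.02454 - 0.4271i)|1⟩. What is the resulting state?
(-0.6565 - 0.302i)|0⟩ + (-0.6218 + 0.302i)|1⟩

H² = I, so H^3 = H: a single Hadamard. With (a, b) = (-0.9039, (-0.02454 - 0.4271i)), H gives ((a + b)/√2, (a − b)/√2) = ((-0.6565 - 0.302i), (-0.6218 + 0.302i)).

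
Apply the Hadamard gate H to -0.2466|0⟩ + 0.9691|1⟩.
0.5109|0⟩ - 0.8596|1⟩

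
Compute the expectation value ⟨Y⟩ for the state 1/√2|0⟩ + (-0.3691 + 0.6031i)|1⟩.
0.8529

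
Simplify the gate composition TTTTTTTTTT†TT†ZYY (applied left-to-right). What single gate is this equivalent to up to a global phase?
Z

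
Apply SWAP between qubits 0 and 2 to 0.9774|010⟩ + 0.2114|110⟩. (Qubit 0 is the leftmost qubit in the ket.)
0.9774|010⟩ + 0.2114|011⟩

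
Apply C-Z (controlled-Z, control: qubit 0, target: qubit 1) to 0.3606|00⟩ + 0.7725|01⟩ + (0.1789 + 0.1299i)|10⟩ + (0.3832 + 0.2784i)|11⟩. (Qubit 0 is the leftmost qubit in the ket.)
0.3606|00⟩ + 0.7725|01⟩ + (0.1789 + 0.1299i)|10⟩ + (-0.3832 - 0.2784i)|11⟩

C-Z leaves the control-|0⟩ kets |00⟩, |01⟩ unchanged and applies Z to qubit 1 on the control-|1⟩ pair (|10⟩, |11⟩).
Z = [[1, 0], [0, -1]].
With a = amp(|10⟩) = (0.1789 + 0.1299i) and b = amp(|11⟩) = (0.3832 + 0.2784i):
new amp(|10⟩) = (1)·a = (0.1789 + 0.1299i)
new amp(|11⟩) = (-1)·b = (-0.3832 - 0.2784i)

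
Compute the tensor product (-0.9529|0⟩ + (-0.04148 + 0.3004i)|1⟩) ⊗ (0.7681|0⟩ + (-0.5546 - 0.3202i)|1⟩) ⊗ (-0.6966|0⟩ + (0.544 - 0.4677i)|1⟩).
0.5099|000⟩ + (-0.3982 + 0.3423i)|001⟩ + (-0.3681 - 0.2125i)|010⟩ + (0.4302 - 0.08118i)|011⟩ + (0.02219 - 0.1607i)|100⟩ + (0.09058 + 0.1404i)|101⟩ + (-0.08303 + 0.1068i)|110⟩ + (-0.006867 - 0.1392i)|111⟩

amp(|b₁b₂…⟩) = product of the factor amplitudes for bits b₁, b₂, …; only kets whose every factor amplitude is nonzero survive.
|000⟩: (-0.9529)(0.7681)(-0.6966) = 0.5099
|001⟩: (-0.9529)(0.7681)(0.544 - 0.4677i) = (-0.3982 + 0.3423i)
|010⟩: (-0.9529)(-0.5546 - 0.3202i)(-0.6966) = (-0.3681 - 0.2125i)
|011⟩: (-0.9529)(-0.5546 - 0.3202i)(0.544 - 0.4677i) = (0.4302 - 0.08118i)
|100⟩: (-0.04148 + 0.3004i)(0.7681)(-0.6966) = (0.02219 - 0.1607i)
|101⟩: (-0.04148 + 0.3004i)(0.7681)(0.544 - 0.4677i) = (0.09058 + 0.1404i)
|110⟩: (-0.04148 + 0.3004i)(-0.5546 - 0.3202i)(-0.6966) = (-0.08303 + 0.1068i)
|111⟩: (-0.04148 + 0.3004i)(-0.5546 - 0.3202i)(0.544 - 0.4677i) = (-0.006867 - 0.1392i)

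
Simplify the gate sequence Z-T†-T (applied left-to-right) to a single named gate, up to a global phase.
Z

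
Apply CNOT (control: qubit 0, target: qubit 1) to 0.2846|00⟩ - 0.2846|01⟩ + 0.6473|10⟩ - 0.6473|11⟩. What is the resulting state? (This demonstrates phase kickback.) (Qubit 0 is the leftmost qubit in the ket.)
0.2846|00⟩ - 0.2846|01⟩ - 0.6473|10⟩ + 0.6473|11⟩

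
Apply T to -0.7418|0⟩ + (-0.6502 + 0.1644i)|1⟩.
-0.7418|0⟩ + (-0.576 - 0.3435i)|1⟩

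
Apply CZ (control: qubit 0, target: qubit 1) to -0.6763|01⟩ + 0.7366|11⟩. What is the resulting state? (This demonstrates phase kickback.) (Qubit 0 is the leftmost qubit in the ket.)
-0.6763|01⟩ - 0.7366|11⟩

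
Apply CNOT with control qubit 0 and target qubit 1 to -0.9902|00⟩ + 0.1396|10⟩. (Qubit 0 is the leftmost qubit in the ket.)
-0.9902|00⟩ + 0.1396|11⟩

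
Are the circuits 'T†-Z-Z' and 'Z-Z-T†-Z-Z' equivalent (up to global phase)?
Yes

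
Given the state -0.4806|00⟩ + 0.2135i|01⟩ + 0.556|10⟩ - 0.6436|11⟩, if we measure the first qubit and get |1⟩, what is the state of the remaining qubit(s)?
0.6537|0⟩ - 0.7567|1⟩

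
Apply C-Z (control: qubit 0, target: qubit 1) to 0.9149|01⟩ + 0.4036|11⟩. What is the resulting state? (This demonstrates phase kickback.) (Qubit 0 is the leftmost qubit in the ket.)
0.9149|01⟩ - 0.4036|11⟩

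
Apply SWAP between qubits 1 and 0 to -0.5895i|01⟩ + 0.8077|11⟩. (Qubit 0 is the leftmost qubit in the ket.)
-0.5895i|10⟩ + 0.8077|11⟩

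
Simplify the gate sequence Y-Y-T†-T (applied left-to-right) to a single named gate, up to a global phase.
I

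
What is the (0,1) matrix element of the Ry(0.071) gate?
-0.03549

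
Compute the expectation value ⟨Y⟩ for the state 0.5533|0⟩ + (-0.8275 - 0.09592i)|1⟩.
-0.1061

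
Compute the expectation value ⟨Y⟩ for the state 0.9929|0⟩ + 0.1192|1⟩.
0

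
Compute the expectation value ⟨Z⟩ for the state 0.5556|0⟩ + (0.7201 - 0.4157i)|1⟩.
-0.3827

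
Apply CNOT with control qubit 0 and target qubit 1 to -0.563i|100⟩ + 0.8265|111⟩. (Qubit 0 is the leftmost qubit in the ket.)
0.8265|101⟩ - 0.563i|110⟩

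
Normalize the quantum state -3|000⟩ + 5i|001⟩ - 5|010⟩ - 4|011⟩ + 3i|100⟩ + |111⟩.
-0.3254|000⟩ + 0.5423i|001⟩ - 0.5423|010⟩ - 0.4339|011⟩ + 0.3254i|100⟩ + 0.1085|111⟩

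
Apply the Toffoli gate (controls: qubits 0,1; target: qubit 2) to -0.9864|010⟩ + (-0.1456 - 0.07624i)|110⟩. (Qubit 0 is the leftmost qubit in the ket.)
-0.9864|010⟩ + (-0.1456 - 0.07624i)|111⟩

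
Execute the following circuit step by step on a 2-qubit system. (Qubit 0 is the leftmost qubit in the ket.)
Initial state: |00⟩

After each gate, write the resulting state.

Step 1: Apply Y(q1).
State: i|01⟩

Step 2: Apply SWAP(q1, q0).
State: i|10⟩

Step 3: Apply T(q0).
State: (-1/√2 + (1/√2)i)|10⟩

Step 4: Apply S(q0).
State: (-1/√2 - (1/√2)i)|10⟩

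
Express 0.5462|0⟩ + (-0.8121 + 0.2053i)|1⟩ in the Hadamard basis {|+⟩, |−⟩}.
(-0.188 + 0.1452i)|+⟩ + (0.9605 - 0.1452i)|−⟩

With |ψ⟩ = α|0⟩ + β|1⟩, the Hadamard-basis coefficients are ⟨+|ψ⟩ = (α + β)/√2 and ⟨−|ψ⟩ = (α − β)/√2.
Here α = 0.5462, β = (-0.8121 + 0.2053i): (α + β)/√2 = (-0.188 + 0.1452i), (α − β)/√2 = (0.9605 - 0.1452i).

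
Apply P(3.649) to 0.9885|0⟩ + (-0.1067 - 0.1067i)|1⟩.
0.9885|0⟩ + (0.04141 + 0.1451i)|1⟩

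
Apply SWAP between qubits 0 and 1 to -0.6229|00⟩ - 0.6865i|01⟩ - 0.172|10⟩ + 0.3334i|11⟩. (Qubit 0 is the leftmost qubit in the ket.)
-0.6229|00⟩ - 0.172|01⟩ - 0.6865i|10⟩ + 0.3334i|11⟩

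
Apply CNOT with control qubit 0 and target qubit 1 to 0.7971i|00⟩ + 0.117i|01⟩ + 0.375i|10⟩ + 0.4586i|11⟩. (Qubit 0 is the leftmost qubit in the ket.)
0.7971i|00⟩ + 0.117i|01⟩ + 0.4586i|10⟩ + 0.375i|11⟩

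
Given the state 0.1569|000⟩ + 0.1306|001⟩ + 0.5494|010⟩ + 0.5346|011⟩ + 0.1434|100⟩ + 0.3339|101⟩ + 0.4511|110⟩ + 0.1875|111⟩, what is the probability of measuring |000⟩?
0.02462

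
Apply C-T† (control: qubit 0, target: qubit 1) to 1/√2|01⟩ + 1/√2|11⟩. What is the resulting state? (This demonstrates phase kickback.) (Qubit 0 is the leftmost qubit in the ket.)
1/√2|01⟩ + (1/2 - (1/2)i)|11⟩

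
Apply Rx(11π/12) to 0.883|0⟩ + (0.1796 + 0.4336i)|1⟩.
(0.5451 - 0.1781i)|0⟩ + (0.02344 - 0.8188i)|1⟩

Rx(11π/12) = [[cos(θ/2), −i·sin(θ/2)], [−i·sin(θ/2), cos(θ/2)]]; θ = 11π/12, cos(θ/2) ≈ 0.130526, sin(θ/2) ≈ 0.991445.
With a = amp(|0⟩) = 0.883 and b = amp(|1⟩) = (0.1796 + 0.4336i):
new amp(|0⟩) = (0.130526)·a + (-0.991445i)·b = (0.5451 - 0.1781i)
new amp(|1⟩) = (-0.991445i)·a + (0.130526)·b = (0.02344 - 0.8188i)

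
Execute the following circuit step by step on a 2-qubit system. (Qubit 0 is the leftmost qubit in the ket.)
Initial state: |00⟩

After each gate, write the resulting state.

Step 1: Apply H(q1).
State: 1/√2|00⟩ + 1/√2|01⟩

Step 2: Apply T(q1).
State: 1/√2|00⟩ + (1/2 + (1/2)i)|01⟩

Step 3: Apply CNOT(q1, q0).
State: 1/√2|00⟩ + (1/2 + (1/2)i)|11⟩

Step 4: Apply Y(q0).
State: (1/2 - (1/2)i)|01⟩ + (1/√2)i|10⟩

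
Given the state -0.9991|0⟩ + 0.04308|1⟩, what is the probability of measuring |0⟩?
0.9982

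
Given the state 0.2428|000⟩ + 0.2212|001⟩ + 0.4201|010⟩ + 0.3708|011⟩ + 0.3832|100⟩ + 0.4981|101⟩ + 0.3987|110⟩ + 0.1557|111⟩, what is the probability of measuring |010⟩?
0.1765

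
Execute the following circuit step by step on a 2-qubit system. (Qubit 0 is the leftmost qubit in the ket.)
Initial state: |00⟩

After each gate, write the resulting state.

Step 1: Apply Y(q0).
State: i|10⟩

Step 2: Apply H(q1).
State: (1/√2)i|10⟩ + (1/√2)i|11⟩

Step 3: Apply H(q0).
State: (1/2)i|00⟩ + (1/2)i|01⟩ - (1/2)i|10⟩ - (1/2)i|11⟩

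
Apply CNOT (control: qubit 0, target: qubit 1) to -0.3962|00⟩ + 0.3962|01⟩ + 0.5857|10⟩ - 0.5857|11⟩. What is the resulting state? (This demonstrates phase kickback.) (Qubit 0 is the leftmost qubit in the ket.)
-0.3962|00⟩ + 0.3962|01⟩ - 0.5857|10⟩ + 0.5857|11⟩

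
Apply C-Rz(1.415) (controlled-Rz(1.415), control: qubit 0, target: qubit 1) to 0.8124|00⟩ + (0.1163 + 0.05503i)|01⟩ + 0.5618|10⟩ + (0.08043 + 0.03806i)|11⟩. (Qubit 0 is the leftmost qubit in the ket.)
0.8124|00⟩ + (0.1163 + 0.05503i)|01⟩ + (0.427 - 0.3651i)|10⟩ + (0.03639 + 0.0812i)|11⟩

C-Rz(1.415) leaves the control-|0⟩ kets |00⟩, |01⟩ unchanged and applies Rz(1.415) to qubit 1 on the control-|1⟩ pair (|10⟩, |11⟩).
Rz(1.415) = [[e^(−iθ/2), 0], [0, e^(iθ/2)]] with e^(±iθ/2) = cos(θ/2) ± i·sin(θ/2); θ = 1.415, cos(θ/2) ≈ 0.759989, sin(θ/2) ≈ 0.649936.
With a = amp(|10⟩) = 0.5618 and b = amp(|11⟩) = (0.08043 + 0.03806i):
new amp(|10⟩) = (0.759989 - 0.649936i)·a = (0.427 - 0.3651i)
new amp(|11⟩) = (0.759989 + 0.649936i)·b = (0.03639 + 0.0812i)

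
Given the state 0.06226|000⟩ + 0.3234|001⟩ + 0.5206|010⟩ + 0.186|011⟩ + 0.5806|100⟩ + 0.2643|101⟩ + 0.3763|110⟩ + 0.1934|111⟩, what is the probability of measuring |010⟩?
0.271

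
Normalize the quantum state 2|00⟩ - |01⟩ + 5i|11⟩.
0.3651|00⟩ - 0.1826|01⟩ + 0.9129i|11⟩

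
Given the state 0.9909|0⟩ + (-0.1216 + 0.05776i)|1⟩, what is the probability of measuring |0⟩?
0.9819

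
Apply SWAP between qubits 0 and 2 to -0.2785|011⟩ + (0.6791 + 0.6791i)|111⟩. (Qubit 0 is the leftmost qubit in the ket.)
-0.2785|110⟩ + (0.6791 + 0.6791i)|111⟩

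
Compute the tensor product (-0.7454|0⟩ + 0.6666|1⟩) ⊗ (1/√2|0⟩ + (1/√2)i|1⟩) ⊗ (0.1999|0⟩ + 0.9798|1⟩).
-0.1054|000⟩ - 0.5164|001⟩ - 0.1054i|010⟩ - 0.5164i|011⟩ + 0.09422|100⟩ + 0.4618|101⟩ + 0.09422i|110⟩ + 0.4618i|111⟩

amp(|b₁b₂…⟩) = product of the factor amplitudes for bits b₁, b₂, …; only kets whose every factor amplitude is nonzero survive.
|000⟩: (-0.7454)(1/√2)(0.1999) = -0.1054
|001⟩: (-0.7454)(1/√2)(0.9798) = -0.5164
|010⟩: (-0.7454)((1/√2)i)(0.1999) = -0.1054i
|011⟩: (-0.7454)((1/√2)i)(0.9798) = -0.5164i
|100⟩: (0.6666)(1/√2)(0.1999) = 0.09422
|101⟩: (0.6666)(1/√2)(0.9798) = 0.4618
|110⟩: (0.6666)((1/√2)i)(0.1999) = 0.09422i
|111⟩: (0.6666)((1/√2)i)(0.9798) = 0.4618i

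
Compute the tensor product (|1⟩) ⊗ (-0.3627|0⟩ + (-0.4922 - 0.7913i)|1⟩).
-0.3627|10⟩ + (-0.4922 - 0.7913i)|11⟩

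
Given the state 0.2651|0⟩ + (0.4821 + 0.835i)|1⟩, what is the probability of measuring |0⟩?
0.07028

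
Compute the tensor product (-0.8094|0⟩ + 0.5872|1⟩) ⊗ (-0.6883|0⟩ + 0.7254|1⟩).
0.5571|00⟩ - 0.5871|01⟩ - 0.4042|10⟩ + 0.426|11⟩

amp(|b₁b₂…⟩) = product of the factor amplitudes for bits b₁, b₂, …; only kets whose every factor amplitude is nonzero survive.
|00⟩: (-0.8094)(-0.6883) = 0.5571
|01⟩: (-0.8094)(0.7254) = -0.5871
|10⟩: (0.5872)(-0.6883) = -0.4042
|11⟩: (0.5872)(0.7254) = 0.426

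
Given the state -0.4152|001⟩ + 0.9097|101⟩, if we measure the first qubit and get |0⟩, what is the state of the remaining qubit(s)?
-|01⟩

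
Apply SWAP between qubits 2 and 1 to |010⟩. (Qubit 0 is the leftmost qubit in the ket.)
|001⟩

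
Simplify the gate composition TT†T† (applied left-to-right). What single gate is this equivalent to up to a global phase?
T†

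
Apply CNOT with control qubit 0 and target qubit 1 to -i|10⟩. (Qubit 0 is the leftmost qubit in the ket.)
-i|11⟩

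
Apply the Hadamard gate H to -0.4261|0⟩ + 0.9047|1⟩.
0.3384|0⟩ - 0.941|1⟩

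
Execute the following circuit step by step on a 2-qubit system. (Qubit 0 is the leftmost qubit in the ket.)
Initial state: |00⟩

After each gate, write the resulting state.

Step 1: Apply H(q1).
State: 1/√2|00⟩ + 1/√2|01⟩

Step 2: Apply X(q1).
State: 1/√2|00⟩ + 1/√2|01⟩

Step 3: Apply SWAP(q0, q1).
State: 1/√2|00⟩ + 1/√2|10⟩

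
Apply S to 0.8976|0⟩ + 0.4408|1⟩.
0.8976|0⟩ + 0.4408i|1⟩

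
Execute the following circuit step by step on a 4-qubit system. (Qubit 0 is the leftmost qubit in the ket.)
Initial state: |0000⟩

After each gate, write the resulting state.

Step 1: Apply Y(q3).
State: i|0001⟩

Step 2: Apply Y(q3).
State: |0000⟩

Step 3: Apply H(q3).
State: 1/√2|0000⟩ + 1/√2|0001⟩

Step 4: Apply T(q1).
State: 1/√2|0000⟩ + 1/√2|0001⟩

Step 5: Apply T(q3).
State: 1/√2|0000⟩ + (1/2 + (1/2)i)|0001⟩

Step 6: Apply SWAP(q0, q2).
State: 1/√2|0000⟩ + (1/2 + (1/2)i)|0001⟩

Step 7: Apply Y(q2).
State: (1/√2)i|0010⟩ + (-1/2 + (1/2)i)|0011⟩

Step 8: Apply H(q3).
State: (-1/√8 + 0.8536i)|0010⟩ + (1/√8 + 0.1464i)|0011⟩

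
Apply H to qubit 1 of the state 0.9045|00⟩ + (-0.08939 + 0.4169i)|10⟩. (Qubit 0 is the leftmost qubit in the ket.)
0.6396|00⟩ + 0.6396|01⟩ + (-0.06321 + 0.2948i)|10⟩ + (-0.06321 + 0.2948i)|11⟩

H on qubit 1 mixes each pair of kets that differ only in qubit 1: amplitudes (a, b) of (|…0…⟩, |…1…⟩) become ((a + b)/√2, (a − b)/√2). Kets absent from the input have amplitude 0.
(|00⟩, |01⟩): (a, b) = (0.9045, 0) → (0.6396, 0.6396)
(|10⟩, |11⟩): (a, b) = ((-0.08939 + 0.4169i), 0) → ((-0.06321 + 0.2948i), (-0.06321 + 0.2948i))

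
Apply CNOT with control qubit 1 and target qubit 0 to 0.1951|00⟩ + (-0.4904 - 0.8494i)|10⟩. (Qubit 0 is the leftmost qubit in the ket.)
0.1951|00⟩ + (-0.4904 - 0.8494i)|10⟩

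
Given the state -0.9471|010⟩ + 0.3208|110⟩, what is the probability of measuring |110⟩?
0.1029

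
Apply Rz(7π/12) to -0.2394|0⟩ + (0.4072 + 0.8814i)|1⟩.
(-0.1457 + 0.1899i)|0⟩ + (-0.4514 + 0.8596i)|1⟩

Rz(7π/12) = [[e^(−iθ/2), 0], [0, e^(iθ/2)]] with e^(±iθ/2) = cos(θ/2) ± i·sin(θ/2); θ = 7π/12, cos(θ/2) ≈ 0.608761, sin(θ/2) ≈ 0.793353.
With a = amp(|0⟩) = -0.2394 and b = amp(|1⟩) = (0.4072 + 0.8814i):
new amp(|0⟩) = (0.608761 - 0.793353i)·a = (-0.1457 + 0.1899i)
new amp(|1⟩) = (0.608761 + 0.793353i)·b = (-0.4514 + 0.8596i)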